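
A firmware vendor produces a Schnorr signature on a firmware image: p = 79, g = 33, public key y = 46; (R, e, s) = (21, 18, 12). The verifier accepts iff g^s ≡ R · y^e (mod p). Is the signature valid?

valid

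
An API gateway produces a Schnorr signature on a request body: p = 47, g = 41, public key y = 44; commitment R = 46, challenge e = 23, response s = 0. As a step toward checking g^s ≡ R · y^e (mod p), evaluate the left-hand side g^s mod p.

1

41^0 mod 47 = 1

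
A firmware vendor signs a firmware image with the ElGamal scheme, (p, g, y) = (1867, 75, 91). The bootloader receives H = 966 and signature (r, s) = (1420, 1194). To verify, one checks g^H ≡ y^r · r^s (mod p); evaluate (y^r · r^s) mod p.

91^2 = 8281 ≡ 813
91^4 ≡ 813^2 = 660969 ≡ 51
91^8 ≡ 51^2 = 2601 ≡ 734
91^16 ≡ 734^2 = 538756 ≡ 1060
91^32 ≡ 1060^2 = 1123600 ≡ 1533
91^64 ≡ 1533^2 = 2350089 ≡ 1403
91^128 ≡ 1403^2 = 1968409 ≡ 591
91^256 ≡ 591^2 = 349281 ≡ 152
91^512 ≡ 152^2 = 23104 ≡ 700
91^1024 ≡ 700^2 = 490000 ≡ 846
1420 = 1024 + 256 + 128 + 8 + 4, so 91^1420 ≡ 846·152·591·734·51 ≡ 784 (mod 1867)
1420^2 = 2016400 ≡ 40
1420^4 ≡ 40^2 = 1600
1420^8 ≡ 1600^2 = 2560000 ≡ 343
1420^16 ≡ 343^2 = 117649 ≡ 28
1420^32 ≡ 28^2 = 784
1420^64 ≡ 784^2 = 614656 ≡ 413
1420^128 ≡ 413^2 = 170569 ≡ 672
1420^256 ≡ 672^2 = 451584 ≡ 1637
1420^512 ≡ 1637^2 = 2679769 ≡ 624
1420^1024 ≡ 624^2 = 389376 ≡ 1040
1194 = 1024 + 128 + 32 + 8 + 2, so 1420^1194 ≡ 1040·672·784·343·40 ≡ 1636 (mod 1867)
y^r · r^s ≡ 784·1636 = 1282624 ≡ 1862 (mod 1867)

1862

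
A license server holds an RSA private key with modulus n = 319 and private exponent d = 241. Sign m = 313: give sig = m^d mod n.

16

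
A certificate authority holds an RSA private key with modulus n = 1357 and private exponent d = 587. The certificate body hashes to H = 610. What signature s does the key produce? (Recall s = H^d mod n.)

841

H^2 ≡ 610^2 = 372100 ≡ 282
H^4 ≡ 282^2 = 79524 ≡ 818
H^8 ≡ 818^2 = 669124 ≡ 123
H^16 ≡ 123^2 = 15129 ≡ 202
H^32 ≡ 202^2 = 40804 ≡ 94
H^64 ≡ 94^2 = 8836 ≡ 694
H^128 ≡ 694^2 = 481636 ≡ 1258
H^256 ≡ 1258^2 = 1582564 ≡ 302
H^512 ≡ 302^2 = 91204 ≡ 285
587 = 512 + 64 + 8 + 2 + 1, so H^587 ≡ 285·694·123·282·610 ≡ 841 (mod 1357)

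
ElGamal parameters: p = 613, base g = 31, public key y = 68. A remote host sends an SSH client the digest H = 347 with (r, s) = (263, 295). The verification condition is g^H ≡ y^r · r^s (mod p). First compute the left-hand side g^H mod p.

456

31^2 = 961 ≡ 348
31^4 ≡ 348^2 = 121104 ≡ 343
31^8 ≡ 343^2 = 117649 ≡ 566
31^16 ≡ 566^2 = 320356 ≡ 370
31^32 ≡ 370^2 = 136900 ≡ 201
31^64 ≡ 201^2 = 40401 ≡ 556
31^128 ≡ 556^2 = 309136 ≡ 184
31^256 ≡ 184^2 = 33856 ≡ 141
347 = 256 + 64 + 16 + 8 + 2 + 1, so 31^347 ≡ 141·556·370·566·348·31 ≡ 456 (mod 613)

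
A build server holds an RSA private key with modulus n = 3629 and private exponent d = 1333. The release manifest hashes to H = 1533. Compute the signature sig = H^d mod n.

507

H^2 ≡ 1533^2 = 2350089 ≡ 2126
H^4 ≡ 2126^2 = 4519876 ≡ 1771
H^8 ≡ 1771^2 = 3136441 ≡ 985
H^16 ≡ 985^2 = 970225 ≡ 1282
H^32 ≡ 1282^2 = 1643524 ≡ 3216
H^64 ≡ 3216^2 = 10342656 ≡ 6
H^128 ≡ 6^2 = 36
H^256 ≡ 36^2 = 1296
H^512 ≡ 1296^2 = 1679616 ≡ 3018
H^1024 ≡ 3018^2 = 9108324 ≡ 3163
1333 = 1024 + 256 + 32 + 16 + 4 + 1, so H^1333 ≡ 3163·1296·3216·1282·1771·1533 ≡ 507 (mod 3629)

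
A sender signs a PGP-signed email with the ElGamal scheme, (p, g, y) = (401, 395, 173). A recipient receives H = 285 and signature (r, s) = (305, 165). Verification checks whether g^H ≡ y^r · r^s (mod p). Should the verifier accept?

Left side g^H mod p:
395^2 = 156025 ≡ 36
395^4 ≡ 36^2 = 1296 ≡ 93
395^8 ≡ 93^2 = 8649 ≡ 228
395^16 ≡ 228^2 = 51984 ≡ 255
395^32 ≡ 255^2 = 65025 ≡ 63
395^64 ≡ 63^2 = 3969 ≡ 360
395^128 ≡ 360^2 = 129600 ≡ 77
395^256 ≡ 77^2 = 5929 ≡ 315
285 = 256 + 16 + 8 + 4 + 1, so 395^285 ≡ 315·255·228·93·395 ≡ 259 (mod 401)
Right side y^r · r^s mod p:
173^2 = 29929 ≡ 255
173^4 ≡ 255^2 = 65025 ≡ 63
173^8 ≡ 63^2 = 3969 ≡ 360
173^16 ≡ 360^2 = 129600 ≡ 77
173^32 ≡ 77^2 = 5929 ≡ 315
173^64 ≡ 315^2 = 99225 ≡ 178
173^128 ≡ 178^2 = 31684 ≡ 5
173^256 ≡ 5^2 = 25
305 = 256 + 32 + 16 + 1, so 173^305 ≡ 25·315·77·173 ≡ 72 (mod 401)
305^2 = 93025 ≡ 394
305^4 ≡ 394^2 = 155236 ≡ 49
305^8 ≡ 49^2 = 2401 ≡ 396
305^16 ≡ 396^2 = 156816 ≡ 25
305^32 ≡ 25^2 = 625 ≡ 224
305^64 ≡ 224^2 = 50176 ≡ 51
305^128 ≡ 51^2 = 2601 ≡ 195
165 = 128 + 32 + 4 + 1, so 305^165 ≡ 195·224·49·305 ≡ 76 (mod 401)
72·76 = 5472 ≡ 259 (mod 401)
259 ≡ 259 (mod 401), so the signature is genuine.

accept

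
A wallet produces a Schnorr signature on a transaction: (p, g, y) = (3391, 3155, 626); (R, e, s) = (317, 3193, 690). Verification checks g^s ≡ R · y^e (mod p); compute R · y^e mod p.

626^2 = 391876 ≡ 1911
626^4 ≡ 1911^2 = 3651921 ≡ 3205
626^8 ≡ 3205^2 = 10272025 ≡ 686
626^16 ≡ 686^2 = 470596 ≡ 2638
626^32 ≡ 2638^2 = 6959044 ≡ 712
626^64 ≡ 712^2 = 506944 ≡ 1685
626^128 ≡ 1685^2 = 2839225 ≡ 958
626^256 ≡ 958^2 = 917764 ≡ 2194
626^512 ≡ 2194^2 = 4813636 ≡ 1807
626^1024 ≡ 1807^2 = 3265249 ≡ 3107
626^2048 ≡ 3107^2 = 9653449 ≡ 2663
3193 = 2048 + 1024 + 64 + 32 + 16 + 8 + 1, so 626^3193 ≡ 2663·3107·1685·712·2638·686·626 ≡ 334 (mod 3391)
R · y^e ≡ 317·334 = 105878 ≡ 757 (mod 3391)

757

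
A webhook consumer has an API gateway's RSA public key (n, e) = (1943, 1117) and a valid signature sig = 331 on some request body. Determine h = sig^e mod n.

sig^2 ≡ 331^2 = 109561 ≡ 753
sig^4 ≡ 753^2 = 567009 ≡ 1596
sig^8 ≡ 1596^2 = 2547216 ≡ 1886
sig^16 ≡ 1886^2 = 3556996 ≡ 1306
sig^32 ≡ 1306^2 = 1705636 ≡ 1625
sig^64 ≡ 1625^2 = 2640625 ≡ 88
sig^128 ≡ 88^2 = 7744 ≡ 1915
sig^256 ≡ 1915^2 = 3667225 ≡ 784
sig^512 ≡ 784^2 = 614656 ≡ 668
sig^1024 ≡ 668^2 = 446224 ≡ 1277
1117 = 1024 + 64 + 16 + 8 + 4 + 1, so sig^1117 ≡ 1277·88·1306·1886·1596·331 ≡ 476 (mod 1943)

476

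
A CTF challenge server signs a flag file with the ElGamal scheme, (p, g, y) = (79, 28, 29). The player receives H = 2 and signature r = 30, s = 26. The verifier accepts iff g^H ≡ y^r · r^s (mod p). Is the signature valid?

valid

Left side g^H mod p:
28^2 = 784 ≡ 73
Right side y^r · r^s mod p:
29^2 = 841 ≡ 51
29^4 ≡ 51^2 = 2601 ≡ 73
29^8 ≡ 73^2 = 5329 ≡ 36
29^16 ≡ 36^2 = 1296 ≡ 32
30 = 16 + 8 + 4 + 2, so 29^30 ≡ 32·36·73·51 ≡ 65 (mod 79)
30^2 = 900 ≡ 31
30^4 ≡ 31^2 = 961 ≡ 13
30^8 ≡ 13^2 = 169 ≡ 11
30^16 ≡ 11^2 = 121 ≡ 42
26 = 16 + 8 + 2, so 30^26 ≡ 42·11·31 ≡ 23 (mod 79)
65·23 = 1495 ≡ 73 (mod 79)
73 ≡ 73 (mod 79), so the signature is genuine.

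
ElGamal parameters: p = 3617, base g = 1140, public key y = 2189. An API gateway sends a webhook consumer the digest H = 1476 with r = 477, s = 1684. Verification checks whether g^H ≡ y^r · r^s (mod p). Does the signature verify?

verifies

Left side g^H mod p:
Squares mod 3617: 1140^1≡1140, 1140^2≡1097, 1140^4≡2565, 1140^8≡3519, 1140^16≡2370, 1140^32≡3316, 1140^64≡176, 1140^128≡2040, 1140^256≡2050, 1140^512≡3163, 1140^1024≡3564
1476 = 1024 + 256 + 128 + 64 + 4, so 1140^1476 ≡ 3564·2050·2040·176·2565 ≡ 3321 (mod 3617)
Right side y^r · r^s mod p:
Squares mod 3617: 2189^1≡2189, 2189^2≡2813, 2189^4≡2590, 2189^8≡2182, 2189^16≡1152, 2189^32≡3282, 2189^64≡98, 2189^128≡2370, 2189^256≡3316
477 = 256 + 128 + 64 + 16 + 8 + 4 + 1, so 2189^477 ≡ 3316·2370·98·1152·2182·2590·2189 ≡ 2225 (mod 3617)
Squares mod 3617: 477^1≡477, 477^2≡3275, 477^4≡1220, 477^8≡1813, 477^16≡2733, 477^32≡184, 477^64≡1303, 477^128≡1436, 477^256≡406, 477^512≡2071, 477^1024≡2896
1684 = 1024 + 512 + 128 + 16 + 4, so 477^1684 ≡ 2896·2071·1436·2733·1220 ≡ 21 (mod 3617)
2225·21 = 46725 ≡ 3321 (mod 3617)
3321 ≡ 3321 (mod 3617), so the signature is genuine.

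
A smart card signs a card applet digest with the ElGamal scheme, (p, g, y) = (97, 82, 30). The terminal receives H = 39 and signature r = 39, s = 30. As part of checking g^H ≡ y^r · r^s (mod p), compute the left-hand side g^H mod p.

Squares mod 97: 82^1≡82, 82^2≡31, 82^4≡88, 82^8≡81, 82^16≡62, 82^32≡61
39 = 32 + 4 + 2 + 1, so 82^39 ≡ 61·88·31·82 ≡ 78 (mod 97)

78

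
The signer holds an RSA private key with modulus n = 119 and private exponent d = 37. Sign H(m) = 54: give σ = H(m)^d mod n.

5

(H(m))^2 ≡ 54^2 = 2916 ≡ 60
(H(m))^4 ≡ 60^2 = 3600 ≡ 30
(H(m))^8 ≡ 30^2 = 900 ≡ 67
(H(m))^16 ≡ 67^2 = 4489 ≡ 86
(H(m))^32 ≡ 86^2 = 7396 ≡ 18
37 = 32 + 4 + 1, so (H(m))^37 ≡ 18·30·54 ≡ 5 (mod 119)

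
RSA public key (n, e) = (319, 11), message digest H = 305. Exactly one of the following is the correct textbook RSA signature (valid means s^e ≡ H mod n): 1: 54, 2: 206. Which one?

Candidate 1: 54^2 = 2916 ≡ 45; 54^4 ≡ 45^2 = 2025 ≡ 111; 54^8 ≡ 111^2 = 12321 ≡ 199; 11 = 8 + 2 + 1, so 54^11 ≡ 199·45·54 ≡ 285 (mod 319)
Candidate 2: 206^2 = 42436 ≡ 9; 206^4 ≡ 9^2 = 81; 206^8 ≡ 81^2 = 6561 ≡ 181; 11 = 8 + 2 + 1, so 206^11 ≡ 181·9·206 ≡ 305 (mod 319)
  → matches H = 305

2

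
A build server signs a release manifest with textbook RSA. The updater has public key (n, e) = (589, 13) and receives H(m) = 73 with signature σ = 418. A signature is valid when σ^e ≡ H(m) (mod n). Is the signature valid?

invalid

σ^2 ≡ 418^2 = 174724 ≡ 380
σ^4 ≡ 380^2 = 144400 ≡ 95
σ^8 ≡ 95^2 = 9025 ≡ 190
13 = 8 + 4 + 1, so σ^13 ≡ 190·95·418 ≡ 399 (mod 589)
The recovered value 399 does not match the digest 73.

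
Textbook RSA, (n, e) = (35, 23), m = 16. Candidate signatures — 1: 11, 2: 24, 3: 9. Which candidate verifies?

Candidate 1: Squares mod 35: 11^1≡11, 11^2≡16, 11^4≡11, 11^8≡16, 11^16≡11; 23 = 16 + 4 + 2 + 1, so 11^23 ≡ 11·11·16·11 ≡ 16 (mod 35)
  → matches m = 16
Candidate 2: Squares mod 35: 24^1≡24, 24^2≡16, 24^4≡11, 24^8≡16, 24^16≡11; 23 = 16 + 4 + 2 + 1, so 24^23 ≡ 11·11·16·24 ≡ 19 (mod 35)
Candidate 3: Squares mod 35: 9^1≡9, 9^2≡11, 9^4≡16, 9^8≡11, 9^16≡16; 23 = 16 + 4 + 2 + 1, so 9^23 ≡ 16·16·11·9 ≡ 4 (mod 35)

1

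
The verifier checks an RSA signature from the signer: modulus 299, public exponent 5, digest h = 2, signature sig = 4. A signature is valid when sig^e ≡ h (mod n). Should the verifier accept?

reject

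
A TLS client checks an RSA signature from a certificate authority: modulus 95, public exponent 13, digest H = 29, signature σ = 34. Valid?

yes

Squares mod 95: σ^1≡34, σ^2≡16, σ^4≡66, σ^8≡81
13 = 8 + 4 + 1, so σ^13 ≡ 81·66·34 ≡ 29 (mod 95)
Since 29 equals the digest 29, verification succeeds.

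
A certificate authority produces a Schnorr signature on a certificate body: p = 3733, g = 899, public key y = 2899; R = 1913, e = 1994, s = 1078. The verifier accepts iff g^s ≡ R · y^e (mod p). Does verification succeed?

g^s mod p:
899^2 = 808201 ≡ 1873
899^4 ≡ 1873^2 = 3508129 ≡ 2842
899^8 ≡ 2842^2 = 8076964 ≡ 2485
899^16 ≡ 2485^2 = 6175225 ≡ 843
899^32 ≡ 843^2 = 710649 ≡ 1379
899^64 ≡ 1379^2 = 1901641 ≡ 1544
899^128 ≡ 1544^2 = 2383936 ≡ 2282
899^256 ≡ 2282^2 = 5207524 ≡ 3722
899^512 ≡ 3722^2 = 13853284 ≡ 121
899^1024 ≡ 121^2 = 14641 ≡ 3442
1078 = 1024 + 32 + 16 + 4 + 2, so 899^1078 ≡ 3442·1379·843·2842·1873 ≡ 1701 (mod 3733)
R · y^e mod p:
2899^2 = 8404201 ≡ 1218
2899^4 ≡ 1218^2 = 1483524 ≡ 1523
2899^8 ≡ 1523^2 = 2319529 ≡ 1336
2899^16 ≡ 1336^2 = 1784896 ≡ 522
2899^32 ≡ 522^2 = 272484 ≡ 3708
2899^64 ≡ 3708^2 = 13749264 ≡ 625
2899^128 ≡ 625^2 = 390625 ≡ 2393
2899^256 ≡ 2393^2 = 5726449 ≡ 27
2899^512 ≡ 27^2 = 729
2899^1024 ≡ 729^2 = 531441 ≡ 1355
1994 = 1024 + 512 + 256 + 128 + 64 + 8 + 2, so 2899^1994 ≡ 1355·729·27·2393·625·1336·1218 ≡ 2393 (mod 3733)
1913·2393 = 4577809 ≡ 1151 (mod 3733)
1701 ≠ 1151; the check fails.

fails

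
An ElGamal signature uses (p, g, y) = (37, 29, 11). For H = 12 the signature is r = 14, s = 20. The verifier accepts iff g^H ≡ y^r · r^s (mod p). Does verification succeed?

passes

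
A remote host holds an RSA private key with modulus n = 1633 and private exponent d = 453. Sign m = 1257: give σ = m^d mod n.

1155

m^453 mod 1633 = 1155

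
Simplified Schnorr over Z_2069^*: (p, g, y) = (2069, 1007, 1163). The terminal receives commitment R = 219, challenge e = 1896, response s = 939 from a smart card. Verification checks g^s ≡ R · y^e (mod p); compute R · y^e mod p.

1163^1896 mod 2069 = 367
R · y^e ≡ 219·367 = 80373 ≡ 1751 (mod 2069)

1751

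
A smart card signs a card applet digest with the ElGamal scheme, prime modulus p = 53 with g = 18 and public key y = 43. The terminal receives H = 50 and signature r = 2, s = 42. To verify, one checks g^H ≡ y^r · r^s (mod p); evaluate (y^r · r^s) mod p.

43^2 = 1849 ≡ 47
2^2 = 4
2^4 ≡ 4^2 = 16
2^8 ≡ 16^2 = 256 ≡ 44
2^16 ≡ 44^2 = 1936 ≡ 28
2^32 ≡ 28^2 = 784 ≡ 42
42 = 32 + 8 + 2, so 2^42 ≡ 42·44·4 ≡ 25 (mod 53)
y^r · r^s ≡ 47·25 = 1175 ≡ 9 (mod 53)

9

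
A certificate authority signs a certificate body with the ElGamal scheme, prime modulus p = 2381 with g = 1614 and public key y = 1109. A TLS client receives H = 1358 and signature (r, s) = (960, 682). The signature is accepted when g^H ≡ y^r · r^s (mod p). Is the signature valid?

valid

Left side g^H mod p:
Squares mod 2381: 1614^1≡1614, 1614^2≡182, 1614^4≡2171, 1614^8≡1242, 1614^16≡2057, 1614^32≡212, 1614^64≡2086, 1614^128≡1309, 1614^256≡1542, 1614^512≡1526, 1614^1024≡58
1358 = 1024 + 256 + 64 + 8 + 4 + 2, so 1614^1358 ≡ 58·1542·2086·1242·2171·182 ≡ 1481 (mod 2381)
Right side y^r · r^s mod p:
Squares mod 2381: 1109^1≡1109, 1109^2≡1285, 1109^4≡1192, 1109^8≡1788, 1109^16≡1642, 1109^32≡872, 1109^64≡845, 1109^128≡2106, 1109^256≡1814, 1109^512≡54
960 = 512 + 256 + 128 + 64, so 1109^960 ≡ 54·1814·2106·845 ≡ 1170 (mod 2381)
Squares mod 2381: 960^1≡960, 960^2≡153, 960^4≡1980, 960^8≡1274, 960^16≡1615, 960^32≡1030, 960^64≡1355, 960^128≡274, 960^256≡1265, 960^512≡193
682 = 512 + 128 + 32 + 8 + 2, so 960^682 ≡ 193·274·1030·1274·153 ≡ 915 (mod 2381)
1170·915 = 1070550 ≡ 1481 (mod 2381)
1481 ≡ 1481 (mod 2381), so the signature is genuine.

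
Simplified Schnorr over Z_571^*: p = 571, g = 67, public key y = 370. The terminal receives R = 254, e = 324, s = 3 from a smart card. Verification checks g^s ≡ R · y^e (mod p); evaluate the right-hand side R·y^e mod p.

370^2 = 136900 ≡ 431
370^4 ≡ 431^2 = 185761 ≡ 186
370^8 ≡ 186^2 = 34596 ≡ 336
370^16 ≡ 336^2 = 112896 ≡ 409
370^32 ≡ 409^2 = 167281 ≡ 549
370^64 ≡ 549^2 = 301401 ≡ 484
370^128 ≡ 484^2 = 234256 ≡ 146
370^256 ≡ 146^2 = 21316 ≡ 189
324 = 256 + 64 + 4, so 370^324 ≡ 189·484·186 ≡ 449 (mod 571)
R · y^e ≡ 254·449 = 114046 ≡ 417 (mod 571)

417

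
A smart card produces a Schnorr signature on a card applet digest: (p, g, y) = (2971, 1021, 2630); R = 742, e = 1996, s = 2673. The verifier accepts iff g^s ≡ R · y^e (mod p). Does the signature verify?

g^s mod p:
Squares mod 2971: 1021^1≡1021, 1021^2≡2591, 1021^4≡1792, 1021^8≡2584, 1021^16≡1219, 1021^32≡461, 1021^64≡1580, 1021^128≡760, 1021^256≡1226, 1021^512≡2721, 1021^1024≡109, 1021^2048≡2968
2673 = 2048 + 512 + 64 + 32 + 16 + 1, so 1021^2673 ≡ 2968·2721·1580·461·1219·1021 ≡ 1839 (mod 2971)
R · y^e mod p:
Squares mod 2971: 2630^1≡2630, 2630^2≡412, 2630^4≡397, 2630^8≡146, 2630^16≡519, 2630^32≡1971, 2630^64≡1744, 2630^128≡2203, 2630^256≡1566, 2630^512≡1281, 2630^1024≡969
1996 = 1024 + 512 + 256 + 128 + 64 + 8 + 4, so 2630^1996 ≡ 969·1281·1566·2203·1744·146·397 ≡ 519 (mod 2971)
742·519 = 385098 ≡ 1839 (mod 2971)
1839 ≡ 1839 (mod 2971); signature holds.

verifies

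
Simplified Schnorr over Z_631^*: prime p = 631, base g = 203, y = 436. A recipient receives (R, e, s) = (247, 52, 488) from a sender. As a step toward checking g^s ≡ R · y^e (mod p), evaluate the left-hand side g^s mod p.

203^2 = 41209 ≡ 194
203^4 ≡ 194^2 = 37636 ≡ 407
203^8 ≡ 407^2 = 165649 ≡ 327
203^16 ≡ 327^2 = 106929 ≡ 290
203^32 ≡ 290^2 = 84100 ≡ 177
203^64 ≡ 177^2 = 31329 ≡ 410
203^128 ≡ 410^2 = 168100 ≡ 254
203^256 ≡ 254^2 = 64516 ≡ 154
488 = 256 + 128 + 64 + 32 + 8, so 203^488 ≡ 154·254·410·177·327 ≡ 286 (mod 631)

286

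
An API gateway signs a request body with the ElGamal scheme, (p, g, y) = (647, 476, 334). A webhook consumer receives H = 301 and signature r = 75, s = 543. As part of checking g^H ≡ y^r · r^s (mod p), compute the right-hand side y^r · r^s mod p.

559

Squares mod 647: 334^1≡334, 334^2≡272, 334^4≡226, 334^8≡610, 334^16≡75, 334^32≡449, 334^64≡384
75 = 64 + 8 + 2 + 1, so 334^75 ≡ 384·610·272·334 ≡ 498 (mod 647)
Squares mod 647: 75^1≡75, 75^2≡449, 75^4≡384, 75^8≡587, 75^16≡365, 75^32≡590, 75^64≡14, 75^128≡196, 75^256≡243, 75^512≡172
543 = 512 + 16 + 8 + 4 + 2 + 1, so 75^543 ≡ 172·365·587·384·449·75 ≡ 361 (mod 647)
y^r · r^s ≡ 498·361 = 179778 ≡ 559 (mod 647)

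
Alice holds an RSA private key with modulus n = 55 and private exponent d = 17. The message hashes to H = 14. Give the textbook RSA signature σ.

H^2 ≡ 14^2 = 196 ≡ 31
H^4 ≡ 31^2 = 961 ≡ 26
H^8 ≡ 26^2 = 676 ≡ 16
H^16 ≡ 16^2 = 256 ≡ 36
17 = 16 + 1, so H^17 ≡ 36·14 ≡ 9 (mod 55)

9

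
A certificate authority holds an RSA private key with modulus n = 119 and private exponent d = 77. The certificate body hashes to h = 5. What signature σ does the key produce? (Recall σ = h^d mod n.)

h^77 mod 119 = 3

3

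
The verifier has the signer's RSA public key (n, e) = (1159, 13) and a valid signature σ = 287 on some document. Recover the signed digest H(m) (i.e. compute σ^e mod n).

σ^13 mod 1159 = 725

725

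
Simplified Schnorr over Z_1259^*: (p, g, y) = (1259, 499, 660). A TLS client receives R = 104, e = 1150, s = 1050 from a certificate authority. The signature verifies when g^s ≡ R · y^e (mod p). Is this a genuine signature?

forged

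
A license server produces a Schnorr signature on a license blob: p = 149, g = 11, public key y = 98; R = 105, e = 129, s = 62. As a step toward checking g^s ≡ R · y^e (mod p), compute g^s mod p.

35

Squares mod 149: 11^1≡11, 11^2≡121, 11^4≡39, 11^8≡31, 11^16≡67, 11^32≡19
62 = 32 + 16 + 8 + 4 + 2, so 11^62 ≡ 19·67·31·39·121 ≡ 35 (mod 149)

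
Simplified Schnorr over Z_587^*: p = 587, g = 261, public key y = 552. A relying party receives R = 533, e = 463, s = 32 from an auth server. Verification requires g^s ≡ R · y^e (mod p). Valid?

yes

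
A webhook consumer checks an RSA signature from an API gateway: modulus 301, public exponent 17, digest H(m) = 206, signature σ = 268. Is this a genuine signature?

forged

Squares mod 301: σ^1≡268, σ^2≡186, σ^4≡282, σ^8≡60, σ^16≡289
17 = 16 + 1, so σ^17 ≡ 289·268 ≡ 95 (mod 301)
σ^17 mod 301 = 95, but H(m) = 206.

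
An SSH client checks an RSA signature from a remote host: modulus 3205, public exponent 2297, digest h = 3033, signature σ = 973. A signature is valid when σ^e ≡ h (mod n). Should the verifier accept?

Squares mod 3205: σ^1≡973, σ^2≡1254, σ^4≡2066, σ^8≡2501, σ^16≡2046, σ^32≡386, σ^64≡1566, σ^128≡531, σ^256≡3126, σ^512≡3036, σ^1024≡2921, σ^2048≡531
2297 = 2048 + 128 + 64 + 32 + 16 + 8 + 1, so σ^2297 ≡ 531·531·1566·386·2046·2501·973 ≡ 3033 (mod 3205)
Since 3033 equals the digest 3033, verification succeeds.

accept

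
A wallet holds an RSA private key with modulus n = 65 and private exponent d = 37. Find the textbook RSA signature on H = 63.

Squares mod 65: H^1≡63, H^2≡4, H^4≡16, H^8≡61, H^16≡16, H^32≡61
37 = 32 + 4 + 1, so H^37 ≡ 61·16·63 ≡ 63 (mod 65)

63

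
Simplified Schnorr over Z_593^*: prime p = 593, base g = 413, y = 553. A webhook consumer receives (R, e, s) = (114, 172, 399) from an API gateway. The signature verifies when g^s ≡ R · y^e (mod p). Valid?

no

g^s mod p:
413^2 = 170569 ≡ 378
413^4 ≡ 378^2 = 142884 ≡ 564
413^8 ≡ 564^2 = 318096 ≡ 248
413^16 ≡ 248^2 = 61504 ≡ 425
413^32 ≡ 425^2 = 180625 ≡ 353
413^64 ≡ 353^2 = 124609 ≡ 79
413^128 ≡ 79^2 = 6241 ≡ 311
413^256 ≡ 311^2 = 96721 ≡ 62
399 = 256 + 128 + 8 + 4 + 2 + 1, so 413^399 ≡ 62·311·248·564·378·413 ≡ 167 (mod 593)
R · y^e mod p:
553^2 = 305809 ≡ 414
553^4 ≡ 414^2 = 171396 ≡ 19
553^8 ≡ 19^2 = 361
553^16 ≡ 361^2 = 130321 ≡ 454
553^32 ≡ 454^2 = 206116 ≡ 345
553^64 ≡ 345^2 = 119025 ≡ 425
553^128 ≡ 425^2 = 180625 ≡ 353
172 = 128 + 32 + 8 + 4, so 553^172 ≡ 353·345·361·19 ≡ 388 (mod 593)
114·388 = 44232 ≡ 350 (mod 593)
167 ≠ 350; the check fails.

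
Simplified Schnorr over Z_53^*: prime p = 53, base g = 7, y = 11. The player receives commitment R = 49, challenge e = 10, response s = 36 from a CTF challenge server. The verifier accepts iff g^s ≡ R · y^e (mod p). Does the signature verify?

g^s mod p:
7^2 = 49
7^4 ≡ 49^2 = 2401 ≡ 16
7^8 ≡ 16^2 = 256 ≡ 44
7^16 ≡ 44^2 = 1936 ≡ 28
7^32 ≡ 28^2 = 784 ≡ 42
36 = 32 + 4, so 7^36 ≡ 42·16 ≡ 36 (mod 53)
R · y^e mod p:
11^2 = 121 ≡ 15
11^4 ≡ 15^2 = 225 ≡ 13
11^8 ≡ 13^2 = 169 ≡ 10
10 = 8 + 2, so 11^10 ≡ 10·15 ≡ 44 (mod 53)
49·44 = 2156 ≡ 36 (mod 53)
36 ≡ 36 (mod 53); signature holds.

verifies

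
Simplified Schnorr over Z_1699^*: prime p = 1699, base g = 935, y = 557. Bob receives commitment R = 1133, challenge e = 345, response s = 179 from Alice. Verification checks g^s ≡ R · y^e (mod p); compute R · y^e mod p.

689

557^345 mod 1699 = 368
R · y^e ≡ 1133·368 = 416944 ≡ 689 (mod 1699)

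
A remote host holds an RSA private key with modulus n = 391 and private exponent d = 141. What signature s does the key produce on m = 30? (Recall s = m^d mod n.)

m^2 ≡ 30^2 = 900 ≡ 118
m^4 ≡ 118^2 = 13924 ≡ 239
m^8 ≡ 239^2 = 57121 ≡ 35
m^16 ≡ 35^2 = 1225 ≡ 52
m^32 ≡ 52^2 = 2704 ≡ 358
m^64 ≡ 358^2 = 128164 ≡ 307
m^128 ≡ 307^2 = 94249 ≡ 18
141 = 128 + 8 + 4 + 1, so m^141 ≡ 18·35·239·30 ≡ 268 (mod 391)

268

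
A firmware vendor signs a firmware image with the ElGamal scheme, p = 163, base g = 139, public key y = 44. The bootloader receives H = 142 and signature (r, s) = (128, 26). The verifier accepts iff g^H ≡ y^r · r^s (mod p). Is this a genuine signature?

Left side g^H mod p:
139^142 mod 163 = 134
Right side y^r · r^s mod p:
44^128 mod 163 = 15
128^26 mod 163 = 160
15·160 = 2400 ≡ 118 (mod 163)
134 ≠ 118, so verification fails.

forged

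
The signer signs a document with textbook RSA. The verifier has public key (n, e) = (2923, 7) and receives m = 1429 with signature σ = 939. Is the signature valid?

valid

Squares mod 2923: σ^1≡939, σ^2≡1898, σ^4≡1268
7 = 4 + 2 + 1, so σ^7 ≡ 1268·1898·939 ≡ 1429 (mod 2923)
Since 1429 equals the digest 1429, verification succeeds.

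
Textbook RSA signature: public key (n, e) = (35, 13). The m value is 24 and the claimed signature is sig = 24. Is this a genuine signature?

genuine

sig^2 ≡ 24^2 = 576 ≡ 16
sig^4 ≡ 16^2 = 256 ≡ 11
sig^8 ≡ 11^2 = 121 ≡ 16
13 = 8 + 4 + 1, so sig^13 ≡ 16·11·24 ≡ 24 (mod 35)
24 = m, so the signature checks out.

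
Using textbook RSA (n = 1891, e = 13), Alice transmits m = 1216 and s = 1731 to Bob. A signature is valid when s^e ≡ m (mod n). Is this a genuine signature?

s^2 ≡ 1731^2 = 2996361 ≡ 1017
s^4 ≡ 1017^2 = 1034289 ≡ 1803
s^8 ≡ 1803^2 = 3250809 ≡ 180
13 = 8 + 4 + 1, so s^13 ≡ 180·1803·1731 ≡ 460 (mod 1891)
460 ≠ 1216, so verification fails.

forged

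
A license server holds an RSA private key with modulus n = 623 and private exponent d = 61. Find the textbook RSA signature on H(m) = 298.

(H(m))^61 mod 623 = 326

326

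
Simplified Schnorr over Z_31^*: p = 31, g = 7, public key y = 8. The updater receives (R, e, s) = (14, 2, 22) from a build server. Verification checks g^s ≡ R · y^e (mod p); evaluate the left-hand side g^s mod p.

28

Squares mod 31: 7^1≡7, 7^2≡18, 7^4≡14, 7^8≡10, 7^16≡7
22 = 16 + 4 + 2, so 7^22 ≡ 7·14·18 ≡ 28 (mod 31)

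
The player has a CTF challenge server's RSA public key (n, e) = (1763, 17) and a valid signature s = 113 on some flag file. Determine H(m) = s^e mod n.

720

s^17 mod 1763 = 720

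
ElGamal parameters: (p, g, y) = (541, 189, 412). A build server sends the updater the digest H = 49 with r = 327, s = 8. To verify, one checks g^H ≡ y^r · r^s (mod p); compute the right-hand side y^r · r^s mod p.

412^2 = 169744 ≡ 411
412^4 ≡ 411^2 = 168921 ≡ 129
412^8 ≡ 129^2 = 16641 ≡ 411
412^16 ≡ 411^2 = 168921 ≡ 129
412^32 ≡ 129^2 = 16641 ≡ 411
412^64 ≡ 411^2 = 168921 ≡ 129
412^128 ≡ 129^2 = 16641 ≡ 411
412^256 ≡ 411^2 = 168921 ≡ 129
327 = 256 + 64 + 4 + 2 + 1, so 412^327 ≡ 129·129·129·411·412 ≡ 540 (mod 541)
327^2 = 106929 ≡ 352
327^4 ≡ 352^2 = 123904 ≡ 15
327^8 ≡ 15^2 = 225
y^r · r^s ≡ 540·225 = 121500 ≡ 316 (mod 541)

316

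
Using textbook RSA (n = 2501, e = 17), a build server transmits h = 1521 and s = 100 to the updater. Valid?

Squares mod 2501: s^1≡100, s^2≡2497, s^4≡16, s^8≡256, s^16≡510
17 = 16 + 1, so s^17 ≡ 510·100 ≡ 980 (mod 2501)
The recovered value 980 does not match the digest 1521.

no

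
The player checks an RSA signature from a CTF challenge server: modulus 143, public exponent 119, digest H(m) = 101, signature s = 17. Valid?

yes

s^2 ≡ 17^2 = 289 ≡ 3
s^4 ≡ 3^2 = 9
s^8 ≡ 9^2 = 81
s^16 ≡ 81^2 = 6561 ≡ 126
s^32 ≡ 126^2 = 15876 ≡ 3
s^64 ≡ 3^2 = 9
119 = 64 + 32 + 16 + 4 + 2 + 1, so s^119 ≡ 9·3·126·9·3·17 ≡ 101 (mod 143)
Since 101 equals the digest 101, verification succeeds.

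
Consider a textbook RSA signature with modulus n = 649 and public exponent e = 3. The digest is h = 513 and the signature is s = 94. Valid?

s^2 ≡ 94^2 = 8836 ≡ 399
3 = 2 + 1, so s^3 ≡ 399·94 ≡ 513 (mod 649)
513 = h, so the signature checks out.

yes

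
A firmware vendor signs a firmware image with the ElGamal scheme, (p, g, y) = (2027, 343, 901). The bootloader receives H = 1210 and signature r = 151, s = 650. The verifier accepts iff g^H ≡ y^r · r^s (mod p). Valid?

Left side g^H mod p:
343^2 = 117649 ≡ 83
343^4 ≡ 83^2 = 6889 ≡ 808
343^8 ≡ 808^2 = 652864 ≡ 170
343^16 ≡ 170^2 = 28900 ≡ 522
343^32 ≡ 522^2 = 272484 ≡ 866
343^64 ≡ 866^2 = 749956 ≡ 1993
343^128 ≡ 1993^2 = 3972049 ≡ 1156
343^256 ≡ 1156^2 = 1336336 ≡ 543
343^512 ≡ 543^2 = 294849 ≡ 934
343^1024 ≡ 934^2 = 872356 ≡ 746
1210 = 1024 + 128 + 32 + 16 + 8 + 2, so 343^1210 ≡ 746·1156·866·522·170·83 ≡ 854 (mod 2027)
Right side y^r · r^s mod p:
901^2 = 811801 ≡ 1001
901^4 ≡ 1001^2 = 1002001 ≡ 663
901^8 ≡ 663^2 = 439569 ≡ 1737
901^16 ≡ 1737^2 = 3017169 ≡ 993
901^32 ≡ 993^2 = 986049 ≡ 927
901^64 ≡ 927^2 = 859329 ≡ 1908
901^128 ≡ 1908^2 = 3640464 ≡ 1999
151 = 128 + 16 + 4 + 2 + 1, so 901^151 ≡ 1999·993·663·1001·901 ≡ 1840 (mod 2027)
151^2 = 22801 ≡ 504
151^4 ≡ 504^2 = 254016 ≡ 641
151^8 ≡ 641^2 = 410881 ≡ 1427
151^16 ≡ 1427^2 = 2036329 ≡ 1221
151^32 ≡ 1221^2 = 1490841 ≡ 996
151^64 ≡ 996^2 = 992016 ≡ 813
151^128 ≡ 813^2 = 660969 ≡ 167
151^256 ≡ 167^2 = 27889 ≡ 1538
151^512 ≡ 1538^2 = 2365444 ≡ 1962
650 = 512 + 128 + 8 + 2, so 151^650 ≡ 1962·167·1427·504 ≡ 1849 (mod 2027)
1840·1849 = 3402160 ≡ 854 (mod 2027)
854 ≡ 854 (mod 2027), so the signature is genuine.

yes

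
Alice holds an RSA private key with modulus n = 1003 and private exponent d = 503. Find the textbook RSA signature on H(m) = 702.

911

(H(m))^2 ≡ 702^2 = 492804 ≡ 331
(H(m))^4 ≡ 331^2 = 109561 ≡ 234
(H(m))^8 ≡ 234^2 = 54756 ≡ 594
(H(m))^16 ≡ 594^2 = 352836 ≡ 783
(H(m))^32 ≡ 783^2 = 613089 ≡ 256
(H(m))^64 ≡ 256^2 = 65536 ≡ 341
(H(m))^128 ≡ 341^2 = 116281 ≡ 936
(H(m))^256 ≡ 936^2 = 876096 ≡ 477
503 = 256 + 128 + 64 + 32 + 16 + 4 + 2 + 1, so (H(m))^503 ≡ 477·936·341·256·783·234·331·702 ≡ 911 (mod 1003)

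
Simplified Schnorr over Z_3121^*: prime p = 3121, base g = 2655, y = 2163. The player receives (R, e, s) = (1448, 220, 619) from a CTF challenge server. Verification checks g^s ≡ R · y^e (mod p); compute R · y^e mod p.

1448

2163^2 = 4678569 ≡ 190
2163^4 ≡ 190^2 = 36100 ≡ 1769
2163^8 ≡ 1769^2 = 3129361 ≡ 2119
2163^16 ≡ 2119^2 = 4490161 ≡ 2163
2163^32 ≡ 2163^2 = 4678569 ≡ 190
2163^64 ≡ 190^2 = 36100 ≡ 1769
2163^128 ≡ 1769^2 = 3129361 ≡ 2119
220 = 128 + 64 + 16 + 8 + 4, so 2163^220 ≡ 2119·1769·2163·2119·1769 ≡ 1 (mod 3121)
R · y^e ≡ 1448·1 = 1448 ≡ 1448 (mod 3121)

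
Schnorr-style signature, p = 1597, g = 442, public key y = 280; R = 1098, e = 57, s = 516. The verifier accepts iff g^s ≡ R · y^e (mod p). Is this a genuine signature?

g^s mod p:
442^2 = 195364 ≡ 530
442^4 ≡ 530^2 = 280900 ≡ 1425
442^8 ≡ 1425^2 = 2030625 ≡ 838
442^16 ≡ 838^2 = 702244 ≡ 1161
442^32 ≡ 1161^2 = 1347921 ≡ 53
442^64 ≡ 53^2 = 2809 ≡ 1212
442^128 ≡ 1212^2 = 1468944 ≡ 1301
442^256 ≡ 1301^2 = 1692601 ≡ 1378
442^512 ≡ 1378^2 = 1898884 ≡ 51
516 = 512 + 4, so 442^516 ≡ 51·1425 ≡ 810 (mod 1597)
R · y^e mod p:
280^2 = 78400 ≡ 147
280^4 ≡ 147^2 = 21609 ≡ 848
280^8 ≡ 848^2 = 719104 ≡ 454
280^16 ≡ 454^2 = 206116 ≡ 103
280^32 ≡ 103^2 = 10609 ≡ 1027
57 = 32 + 16 + 8 + 1, so 280^57 ≡ 1027·103·454·280 ≡ 184 (mod 1597)
1098·184 = 202032 ≡ 810 (mod 1597)
810 ≡ 810 (mod 1597); signature holds.

genuine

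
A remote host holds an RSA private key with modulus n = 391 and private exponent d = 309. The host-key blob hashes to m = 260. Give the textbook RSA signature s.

99

m^2 ≡ 260^2 = 67600 ≡ 348
m^4 ≡ 348^2 = 121104 ≡ 285
m^8 ≡ 285^2 = 81225 ≡ 288
m^16 ≡ 288^2 = 82944 ≡ 52
m^32 ≡ 52^2 = 2704 ≡ 358
m^64 ≡ 358^2 = 128164 ≡ 307
m^128 ≡ 307^2 = 94249 ≡ 18
m^256 ≡ 18^2 = 324
309 = 256 + 32 + 16 + 4 + 1, so m^309 ≡ 324·358·52·285·260 ≡ 99 (mod 391)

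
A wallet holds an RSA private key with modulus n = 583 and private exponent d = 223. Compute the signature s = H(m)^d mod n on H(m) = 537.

(H(m))^223 mod 583 = 322

322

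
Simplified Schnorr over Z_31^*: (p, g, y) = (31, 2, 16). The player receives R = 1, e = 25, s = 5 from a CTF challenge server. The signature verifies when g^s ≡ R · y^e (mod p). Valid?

yes

g^s mod p:
2^2 = 4
2^4 ≡ 4^2 = 16
5 = 4 + 1, so 2^5 ≡ 16·2 ≡ 1 (mod 31)
R · y^e mod p:
16^2 = 256 ≡ 8
16^4 ≡ 8^2 = 64 ≡ 2
16^8 ≡ 2^2 = 4
16^16 ≡ 4^2 = 16
25 = 16 + 8 + 1, so 16^25 ≡ 16·4·16 ≡ 1 (mod 31)
1·1 = 1 ≡ 1 (mod 31)
1 ≡ 1 (mod 31); signature holds.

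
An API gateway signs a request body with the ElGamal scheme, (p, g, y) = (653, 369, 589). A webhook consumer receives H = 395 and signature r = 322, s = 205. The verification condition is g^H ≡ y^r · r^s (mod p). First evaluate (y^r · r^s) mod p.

648

589^2 = 346921 ≡ 178
589^4 ≡ 178^2 = 31684 ≡ 340
589^8 ≡ 340^2 = 115600 ≡ 19
589^16 ≡ 19^2 = 361
589^32 ≡ 361^2 = 130321 ≡ 374
589^64 ≡ 374^2 = 139876 ≡ 134
589^128 ≡ 134^2 = 17956 ≡ 325
589^256 ≡ 325^2 = 105625 ≡ 492
322 = 256 + 64 + 2, so 589^322 ≡ 492·134·178 ≡ 121 (mod 653)
322^2 = 103684 ≡ 510
322^4 ≡ 510^2 = 260100 ≡ 206
322^8 ≡ 206^2 = 42436 ≡ 644
322^16 ≡ 644^2 = 414736 ≡ 81
322^32 ≡ 81^2 = 6561 ≡ 31
322^64 ≡ 31^2 = 961 ≡ 308
322^128 ≡ 308^2 = 94864 ≡ 179
205 = 128 + 64 + 8 + 4 + 1, so 322^205 ≡ 179·308·644·206·322 ≡ 259 (mod 653)
y^r · r^s ≡ 121·259 = 31339 ≡ 648 (mod 653)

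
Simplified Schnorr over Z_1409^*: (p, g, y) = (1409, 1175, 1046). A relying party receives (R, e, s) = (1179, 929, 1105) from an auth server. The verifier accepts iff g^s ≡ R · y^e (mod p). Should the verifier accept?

accept

g^s mod p:
Squares mod 1409: 1175^1≡1175, 1175^2≡1214, 1175^4≡1391, 1175^8≡324, 1175^16≡710, 1175^32≡1087, 1175^64≡827, 1175^128≡564, 1175^256≡1071, 1175^512≡115, 1175^1024≡544
1105 = 1024 + 64 + 16 + 1, so 1175^1105 ≡ 544·827·710·1175 ≡ 150 (mod 1409)
R · y^e mod p:
Squares mod 1409: 1046^1≡1046, 1046^2≡732, 1046^4≡404, 1046^8≡1181, 1046^16≡1260, 1046^32≡1066, 1046^64≡702, 1046^128≡1063, 1046^256≡1360, 1046^512≡992
929 = 512 + 256 + 128 + 32 + 1, so 1046^929 ≡ 992·1360·1063·1066·1046 ≡ 857 (mod 1409)
1179·857 = 1010403 ≡ 150 (mod 1409)
150 ≡ 150 (mod 1409); signature holds.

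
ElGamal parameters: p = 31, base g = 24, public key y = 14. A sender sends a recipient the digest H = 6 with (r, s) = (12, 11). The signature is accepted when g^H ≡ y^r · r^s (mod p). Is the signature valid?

invalid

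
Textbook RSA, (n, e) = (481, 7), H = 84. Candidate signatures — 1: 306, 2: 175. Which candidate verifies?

Candidate 1: 306^2 = 93636 ≡ 322; 306^4 ≡ 322^2 = 103684 ≡ 269; 7 = 4 + 2 + 1, so 306^7 ≡ 269·322·306 ≡ 84 (mod 481)
  → matches H = 84
Candidate 2: 175^2 = 30625 ≡ 322; 175^4 ≡ 322^2 = 103684 ≡ 269; 7 = 4 + 2 + 1, so 175^7 ≡ 269·322·175 ≡ 397 (mod 481)

1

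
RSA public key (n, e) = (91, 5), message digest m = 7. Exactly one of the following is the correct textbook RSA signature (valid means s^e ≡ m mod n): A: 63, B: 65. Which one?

A

Candidate A: Squares mod 91: 63^1≡63, 63^2≡56, 63^4≡42; 5 = 4 + 1, so 63^5 ≡ 42·63 ≡ 7 (mod 91)
  → matches m = 7
Candidate B: Squares mod 91: 65^1≡65, 65^2≡39, 65^4≡65; 5 = 4 + 1, so 65^5 ≡ 65·65 ≡ 39 (mod 91)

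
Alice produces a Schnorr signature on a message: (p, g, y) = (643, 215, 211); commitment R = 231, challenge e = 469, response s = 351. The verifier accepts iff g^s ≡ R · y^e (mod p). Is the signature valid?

valid

g^s mod p:
215^351 mod 643 = 613
R · y^e mod p:
211^469 mod 643 = 384
231·384 = 88704 ≡ 613 (mod 643)
613 ≡ 613 (mod 643); signature holds.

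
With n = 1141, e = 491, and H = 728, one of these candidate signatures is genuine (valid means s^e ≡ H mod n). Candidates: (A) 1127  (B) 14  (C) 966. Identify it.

Candidate A: Squares mod 1141: 1127^1≡1127, 1127^2≡196, 1127^4≡763, 1127^8≡259, 1127^16≡903, 1127^32≡735, 1127^64≡532, 1127^128≡56, 1127^256≡854; 491 = 256 + 128 + 64 + 32 + 8 + 2 + 1, so 1127^491 ≡ 854·56·532·735·259·196·1127 ≡ 728 (mod 1141)
  → matches H = 728
Candidate B: Squares mod 1141: 14^1≡14, 14^2≡196, 14^4≡763, 14^8≡259, 14^16≡903, 14^32≡735, 14^64≡532, 14^128≡56, 14^256≡854; 491 = 256 + 128 + 64 + 32 + 8 + 2 + 1, so 14^491 ≡ 854·56·532·735·259·196·14 ≡ 413 (mod 1141)
Candidate C: Squares mod 1141: 966^1≡966, 966^2≡959, 966^4≡35, 966^8≡84, 966^16≡210, 966^32≡742, 966^64≡602, 966^128≡707, 966^256≡91; 491 = 256 + 128 + 64 + 32 + 8 + 2 + 1, so 966^491 ≡ 91·707·602·742·84·959·966 ≡ 721 (mod 1141)

A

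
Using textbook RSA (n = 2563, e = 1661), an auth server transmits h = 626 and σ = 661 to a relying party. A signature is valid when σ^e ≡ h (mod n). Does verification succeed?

σ^2 ≡ 661^2 = 436921 ≡ 1211
σ^4 ≡ 1211^2 = 1466521 ≡ 485
σ^8 ≡ 485^2 = 235225 ≡ 1992
σ^16 ≡ 1992^2 = 3968064 ≡ 540
σ^32 ≡ 540^2 = 291600 ≡ 1981
σ^64 ≡ 1981^2 = 3924361 ≡ 408
σ^128 ≡ 408^2 = 166464 ≡ 2432
σ^256 ≡ 2432^2 = 5914624 ≡ 1783
σ^512 ≡ 1783^2 = 3179089 ≡ 969
σ^1024 ≡ 969^2 = 938961 ≡ 903
1661 = 1024 + 512 + 64 + 32 + 16 + 8 + 4 + 1, so σ^1661 ≡ 903·969·408·1981·540·1992·485·661 ≡ 804 (mod 2563)
The recovered value 804 does not match the digest 626.

fails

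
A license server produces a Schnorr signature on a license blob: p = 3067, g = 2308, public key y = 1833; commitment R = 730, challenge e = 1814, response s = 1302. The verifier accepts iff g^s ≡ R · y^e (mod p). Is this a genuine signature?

g^s mod p:
2308^2 = 5326864 ≡ 2552
2308^4 ≡ 2552^2 = 6512704 ≡ 1463
2308^8 ≡ 1463^2 = 2140369 ≡ 2670
2308^16 ≡ 2670^2 = 7128900 ≡ 1192
2308^32 ≡ 1192^2 = 1420864 ≡ 843
2308^64 ≡ 843^2 = 710649 ≡ 2172
2308^128 ≡ 2172^2 = 4717584 ≡ 538
2308^256 ≡ 538^2 = 289444 ≡ 1146
2308^512 ≡ 1146^2 = 1313316 ≡ 640
2308^1024 ≡ 640^2 = 409600 ≡ 1689
1302 = 1024 + 256 + 16 + 4 + 2, so 2308^1302 ≡ 1689·1146·1192·1463·2552 ≡ 1981 (mod 3067)
R · y^e mod p:
1833^2 = 3359889 ≡ 1524
1833^4 ≡ 1524^2 = 2322576 ≡ 857
1833^8 ≡ 857^2 = 734449 ≡ 1436
1833^16 ≡ 1436^2 = 2062096 ≡ 1072
1833^32 ≡ 1072^2 = 1149184 ≡ 2126
1833^64 ≡ 2126^2 = 4519876 ≡ 2185
1833^128 ≡ 2185^2 = 4774225 ≡ 1973
1833^256 ≡ 1973^2 = 3892729 ≡ 706
1833^512 ≡ 706^2 = 498436 ≡ 1582
1833^1024 ≡ 1582^2 = 2502724 ≡ 52
1814 = 1024 + 512 + 256 + 16 + 4 + 2, so 1833^1814 ≡ 52·1582·706·1072·857·1524 ≡ 2721 (mod 3067)
730·2721 = 1986330 ≡ 1981 (mod 3067)
1981 ≡ 1981 (mod 3067); signature holds.

genuine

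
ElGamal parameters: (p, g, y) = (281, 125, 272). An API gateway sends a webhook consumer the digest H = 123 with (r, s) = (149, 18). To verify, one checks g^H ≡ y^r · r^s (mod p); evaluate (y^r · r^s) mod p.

Squares mod 281: 272^1≡272, 272^2≡81, 272^4≡98, 272^8≡50, 272^16≡252, 272^32≡279, 272^64≡4, 272^128≡16
149 = 128 + 16 + 4 + 1, so 272^149 ≡ 16·252·98·272 ≡ 112 (mod 281)
Squares mod 281: 149^1≡149, 149^2≡2, 149^4≡4, 149^8≡16, 149^16≡256
18 = 16 + 2, so 149^18 ≡ 256·2 ≡ 231 (mod 281)
y^r · r^s ≡ 112·231 = 25872 ≡ 20 (mod 281)

20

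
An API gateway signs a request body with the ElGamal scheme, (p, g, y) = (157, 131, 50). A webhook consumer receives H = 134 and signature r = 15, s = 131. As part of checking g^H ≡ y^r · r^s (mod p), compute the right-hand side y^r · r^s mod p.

50^15 mod 157 = 28
15^131 mod 157 = 38
y^r · r^s ≡ 28·38 = 1064 ≡ 122 (mod 157)

122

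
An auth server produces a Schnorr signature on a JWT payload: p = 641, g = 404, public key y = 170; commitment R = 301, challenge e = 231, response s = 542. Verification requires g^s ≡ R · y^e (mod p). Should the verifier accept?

accept

g^s mod p:
404^2 = 163216 ≡ 402
404^4 ≡ 402^2 = 161604 ≡ 72
404^8 ≡ 72^2 = 5184 ≡ 56
404^16 ≡ 56^2 = 3136 ≡ 572
404^32 ≡ 572^2 = 327184 ≡ 274
404^64 ≡ 274^2 = 75076 ≡ 79
404^128 ≡ 79^2 = 6241 ≡ 472
404^256 ≡ 472^2 = 222784 ≡ 357
404^512 ≡ 357^2 = 127449 ≡ 531
542 = 512 + 16 + 8 + 4 + 2, so 404^542 ≡ 531·572·56·72·402 ≡ 515 (mod 641)
R · y^e mod p:
170^2 = 28900 ≡ 55
170^4 ≡ 55^2 = 3025 ≡ 461
170^8 ≡ 461^2 = 212521 ≡ 350
170^16 ≡ 350^2 = 122500 ≡ 69
170^32 ≡ 69^2 = 4761 ≡ 274
170^64 ≡ 274^2 = 75076 ≡ 79
170^128 ≡ 79^2 = 6241 ≡ 472
231 = 128 + 64 + 32 + 4 + 2 + 1, so 170^231 ≡ 472·79·274·461·55·170 ≡ 253 (mod 641)
301·253 = 76153 ≡ 515 (mod 641)
515 ≡ 515 (mod 641); signature holds.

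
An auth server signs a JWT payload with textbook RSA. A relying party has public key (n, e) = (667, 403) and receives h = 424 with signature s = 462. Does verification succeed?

Squares mod 667: s^1≡462, s^2≡4, s^4≡16, s^8≡256, s^16≡170, s^32≡219, s^64≡604, s^128≡634, s^256≡422
403 = 256 + 128 + 16 + 2 + 1, so s^403 ≡ 422·634·170·4·462 ≡ 243 (mod 667)
243 ≠ 424, so verification fails.

fails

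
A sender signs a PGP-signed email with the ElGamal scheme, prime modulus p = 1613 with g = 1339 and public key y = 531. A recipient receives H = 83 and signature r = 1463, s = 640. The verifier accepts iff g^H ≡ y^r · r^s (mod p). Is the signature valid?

invalid

Left side g^H mod p:
1339^2 = 1792921 ≡ 878
1339^4 ≡ 878^2 = 770884 ≡ 1483
1339^8 ≡ 1483^2 = 2199289 ≡ 770
1339^16 ≡ 770^2 = 592900 ≡ 929
1339^32 ≡ 929^2 = 863041 ≡ 86
1339^64 ≡ 86^2 = 7396 ≡ 944
83 = 64 + 16 + 2 + 1, so 1339^83 ≡ 944·929·878·1339 ≡ 424 (mod 1613)
Right side y^r · r^s mod p:
531^2 = 281961 ≡ 1299
531^4 ≡ 1299^2 = 1687401 ≡ 203
531^8 ≡ 203^2 = 41209 ≡ 884
531^16 ≡ 884^2 = 781456 ≡ 764
531^32 ≡ 764^2 = 583696 ≡ 1403
531^64 ≡ 1403^2 = 1968409 ≡ 549
531^128 ≡ 549^2 = 301401 ≡ 1383
531^256 ≡ 1383^2 = 1912689 ≡ 1284
531^512 ≡ 1284^2 = 1648656 ≡ 170
531^1024 ≡ 170^2 = 28900 ≡ 1479
1463 = 1024 + 256 + 128 + 32 + 16 + 4 + 2 + 1, so 531^1463 ≡ 1479·1284·1383·1403·764·203·1299·531 ≡ 826 (mod 1613)
1463^2 = 2140369 ≡ 1531
1463^4 ≡ 1531^2 = 2343961 ≡ 272
1463^8 ≡ 272^2 = 73984 ≡ 1399
1463^16 ≡ 1399^2 = 1957201 ≡ 632
1463^32 ≡ 632^2 = 399424 ≡ 1013
1463^64 ≡ 1013^2 = 1026169 ≡ 301
1463^128 ≡ 301^2 = 90601 ≡ 273
1463^256 ≡ 273^2 = 74529 ≡ 331
1463^512 ≡ 331^2 = 109561 ≡ 1490
640 = 512 + 128, so 1463^640 ≡ 1490·273 ≡ 294 (mod 1613)
826·294 = 242844 ≡ 894 (mod 1613)
424 ≠ 894, so verification fails.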